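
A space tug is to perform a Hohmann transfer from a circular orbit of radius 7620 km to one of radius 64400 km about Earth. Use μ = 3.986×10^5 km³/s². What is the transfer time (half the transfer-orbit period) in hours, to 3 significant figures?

t = 9.45 hours

Semi-major axis of the transfer orbit: a_t = (7620 + 64400)/2 = 36010 km.
Transfer time t = π√(a_t³/μ) = π√((36010)³ / 3.986×10^5) = 34003 s.
Converting: 34003 s ÷ 3600 s/hour = 9.45 hours.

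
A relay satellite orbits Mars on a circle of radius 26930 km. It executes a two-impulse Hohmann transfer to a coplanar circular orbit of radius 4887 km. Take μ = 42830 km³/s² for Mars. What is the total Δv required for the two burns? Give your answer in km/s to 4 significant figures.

Δv = 1.453 km/s

Transfer-ellipse semi-major axis a_t = (r₁ + r₂)/2 = (26930 + 4887)/2 = 15908.5 km.
At r₁ the circular-orbit speed is v₁ = √(μ/r₁) = 1.2611 km/s.
On the transfer ellipse at r₁, vis-viva equation gives v_a = √[μ(2/r₁ − 1/a_t)] = 0.69898 km/s.
First burn Δv₁ = |v_a − v₁| = 0.5621 km/s.
Circular speed at r₂: v₂ = √(μ/r₂) = 2.9604 km/s.
Transfer-orbit speed at r₂: v_p = √[μ(2/r₂ − 1/a_t)] = 3.8517 km/s.
Second burn Δv₂ = |v₂ − v_p| = 0.8913 km/s.
Δv = Δv₁ + Δv₂ = 0.5621 + 0.8913 = 1.453 km/s.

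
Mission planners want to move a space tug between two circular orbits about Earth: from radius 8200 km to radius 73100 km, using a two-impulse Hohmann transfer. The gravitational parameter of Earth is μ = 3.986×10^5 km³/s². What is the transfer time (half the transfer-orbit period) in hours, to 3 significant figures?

Transfer-ellipse semi-major axis a_t = (r₁ + r₂)/2 = (8200 + 73100)/2 = 40650 km.
By Kepler's third law the transfer-orbit period is T = 2π√(a_t³/μ), so t = T/2 = 40780 s.
Converting: 40780 s ÷ 3600 s/hour = 11.3 hours.

t = 11.3 hours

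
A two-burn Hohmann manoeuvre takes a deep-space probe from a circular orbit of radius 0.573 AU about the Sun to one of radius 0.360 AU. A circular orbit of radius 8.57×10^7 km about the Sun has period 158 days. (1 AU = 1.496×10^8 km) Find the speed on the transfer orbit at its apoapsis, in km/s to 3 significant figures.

From Kepler's third law T² = 4π²r³/μ at r = 8.57×10^7 km, T = 158 days = 158 × 86400 s = 1.36512×10^7 s: μ = 4π²r³/T² = 1.33340×10^11 km³/s².
In km: r₁ = 0.573 × 1.496×10^8 = 8.57208×10^7 km; r₂ = 0.360 × 1.496×10^8 = 5.3856×10^7 km.
Semi-major axis of the transfer orbit: a_t = (8.57208×10^7 + 5.3856×10^7)/2 = 6.97884×10^7 km.
The apoapsis of the transfer ellipse is at r = 8.57208×10^7 km.
Vis-viva: v = √[μ(2/r − 1/a_t)] = √[1.33340×10^11 × (2/8.57208×10^7 − 1/6.97884×10^7)] = 34.65 km/s.

v = 34.6 km/s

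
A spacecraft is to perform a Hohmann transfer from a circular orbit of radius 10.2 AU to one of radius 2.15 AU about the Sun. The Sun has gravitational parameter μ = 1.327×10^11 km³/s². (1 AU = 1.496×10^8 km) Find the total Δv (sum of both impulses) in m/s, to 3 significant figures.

In km: r₁ = 10.2 × 1.496×10^8 = 1.52592×10^9 km; r₂ = 2.15 × 1.496×10^8 = 3.2164×10^8 km.
Semi-major axis of the transfer orbit: a_t = (1.52592×10^9 + 3.2164×10^8)/2 = 9.2378×10^8 km.
At r₁ the circular-orbit speed is v₁ = √(μ/r₁) = 9.3254 km/s.
Transfer-orbit speed at r₁ (v² = μ(2/r − 1/a)): v_a = √[μ(2/r₁ − 1/a_t)] = 5.5026 km/s.
First burn Δv₁ = |v_a − v₁| = 3.8228 km/s.
At r₂, v₂ = √(μ/r₂) = 20.3119 km/s.
Transfer-orbit speed at r₂: v_p = √[μ(2/r₂ − 1/a_t)] = 26.1055 km/s.
Second burn Δv₂ = |v₂ − v_p| = 5.7936 km/s.
Total Δv = Δv₁ + Δv₂ = 9.616 km/s.

Δv = 9620 m/s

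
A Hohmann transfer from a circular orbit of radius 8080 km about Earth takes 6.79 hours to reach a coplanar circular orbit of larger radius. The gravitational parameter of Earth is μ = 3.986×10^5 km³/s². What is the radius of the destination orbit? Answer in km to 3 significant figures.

r₂ = 49700 km

Transfer time t = 6.79 hours = 24444 s, and t = π√(a_t³/μ).
So a_t = (μ t²/π²)^(1/3) = (3.986×10^5 × (24444)² / π²)^(1/3) = 28898 km.
Since a_t = (r₁ + r₂)/2, r₂ = 2a_t − r₁ = 2×28898 − 8080 = 49716 km.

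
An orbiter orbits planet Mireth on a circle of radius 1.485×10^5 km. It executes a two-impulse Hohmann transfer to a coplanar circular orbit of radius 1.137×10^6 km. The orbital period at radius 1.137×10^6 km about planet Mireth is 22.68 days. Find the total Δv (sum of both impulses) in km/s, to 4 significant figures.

Δv = 5.223 km/s

From Kepler's third law T² = 4π²r³/μ at r = 1.137×10^6 km, T = 22.68 days = 22.68 × 86400 s = 1.959552×10^6 s: μ = 4π²r³/T² = 1.51122×10^7 km³/s².
The Hohmann ellipse has a_t = (r₁ + r₂)/2 = 6.4275×10^5 km.
Circular speed at r₁: v₁ = √(μ/r₁) = √(1.51122×10^7/1.485×10^5) = 10.0879 km/s.
On the transfer ellipse at r₁, v² = μ(2/r − 1/a) gives v_p = √[μ(2/r₁ − 1/a_t)] = 13.4171 km/s.
First burn Δv₁ = |v_p − v₁| = 3.3292 km/s.
At r₂, v₂ = √(μ/r₂) = 3.645722 km/s.
Transfer-orbit speed at r₂: v_a = √[μ(2/r₂ − 1/a_t)] = 1.752370 km/s.
Second burn Δv₂ = |v₂ − v_a| = 1.8934 km/s.
Total Δv = Δv₁ + Δv₂ = 5.223 km/s.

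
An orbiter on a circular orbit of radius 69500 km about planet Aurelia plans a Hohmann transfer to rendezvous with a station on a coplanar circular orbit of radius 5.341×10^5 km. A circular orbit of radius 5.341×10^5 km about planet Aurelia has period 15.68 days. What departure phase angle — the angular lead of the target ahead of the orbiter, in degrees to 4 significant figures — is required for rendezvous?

From Kepler's third law T² = 4π²r³/μ at r = 5.341×10^5 km, T = 15.68 days = 15.68 × 86400 s = 1.354752×10^6 s: μ = 4π²r³/T² = 3.27724×10^6 km³/s².
Transfer-ellipse semi-major axis a_t = (r₁ + r₂)/2 = (69500 + 5.341×10^5)/2 = 3.018×10^5 km.
Transfer time t = π√(a_t³/μ) = 2.877×10^5 s.
Target angular speed ω₂ = √(μ/r₂³) = 4.638×10^-6 rad/s.
Angle swept by the target during transfer: ω₂·t = 1.3344 rad = 76.46°.
The orbiter traverses 180° on the transfer ellipse, so the target must lead by 180° − 76.46° = 103.5°.

φ = 103.5°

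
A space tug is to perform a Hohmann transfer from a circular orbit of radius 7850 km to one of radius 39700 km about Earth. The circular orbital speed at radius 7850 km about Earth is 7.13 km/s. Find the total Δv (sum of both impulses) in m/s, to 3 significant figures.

Δv = 3430 m/s

From the circular-orbit relation v² = μ/r at r = 7850 km: μ = v²r = (7.13)² × 7850 = 3.99070×10^5 km³/s².
Semi-major axis of the transfer orbit: a_t = (7850 + 39700)/2 = 23775 km.
Circular speed at r₁: v₁ = √(μ/r₁) = √(3.99070×10^5/7850) = 7.130 km/s.
Transfer-orbit speed at r₁ (vis-viva): v_p = √[μ(2/r₁ − 1/a_t)] = 9.213 km/s.
First burn Δv₁ = |v_p − v₁| = 2.083 km/s.
Circular speed at r₂: v₂ = √(μ/r₂) = 3.171 km/s.
Transfer-orbit speed at r₂: v_a = √[μ(2/r₂ − 1/a_t)] = 1.822 km/s.
Second burn Δv₂ = |v₂ − v_a| = 1.349 km/s.
Δv = Δv₁ + Δv₂ = 2.083 + 1.349 = 3.432 km/s.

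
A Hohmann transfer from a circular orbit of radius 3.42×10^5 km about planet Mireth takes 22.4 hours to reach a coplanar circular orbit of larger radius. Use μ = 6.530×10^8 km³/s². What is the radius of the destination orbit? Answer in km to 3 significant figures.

Transfer time t = 22.4 hours = 80640 s, and t = π√(a_t³/μ).
So a_t = (μ t²/π²)^(1/3) = (6.530×10^8 × (80640)² / π²)^(1/3) = 7.5493×10^5 km.
Since a_t = (r₁ + r₂)/2, r₂ = 2a_t − r₁ = 2×7.5493×10^5 − 3.420×10^5 = 1.16786×10^6 km.

r₂ = 1.17×10^6 km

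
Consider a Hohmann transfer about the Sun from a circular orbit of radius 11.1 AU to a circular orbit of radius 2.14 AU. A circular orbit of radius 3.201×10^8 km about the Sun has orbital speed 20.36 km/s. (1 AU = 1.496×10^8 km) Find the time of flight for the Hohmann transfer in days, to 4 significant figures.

From the circular-orbit relation v² = μ/r at r = 3.201×10^8 km: μ = v²r = (20.36)² × 3.201×10^8 = 1.32691×10^11 km³/s².
In km: r₁ = 11.1 × 1.496×10^8 = 1.66056×10^9 km; r₂ = 2.14 × 1.496×10^8 = 3.20144×10^8 km.
The Hohmann ellipse has a_t = (r₁ + r₂)/2 = 9.90352×10^8 km.
Transfer time t = π√(a_t³/μ) = π√((9.90352×10^8)³ / 1.32691×10^11) = 2.688×10^8 s.
Converting: 2.688×10^8 s ÷ 86400 s/day = 3111 days.

t = 3111 days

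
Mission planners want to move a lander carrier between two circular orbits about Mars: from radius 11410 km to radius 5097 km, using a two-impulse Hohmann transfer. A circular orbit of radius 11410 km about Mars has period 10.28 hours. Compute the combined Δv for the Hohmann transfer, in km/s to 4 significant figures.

Δv = 0.9243 km/s

From Kepler's third law T² = 4π²r³/μ at r = 11410 km, T = 10.28 hours = 10.28 × 3600 s = 37008 s: μ = 4π²r³/T² = 42817.9 km³/s².
The Hohmann ellipse has a_t = (r₁ + r₂)/2 = 8253.5 km.
At r₁ the circular-orbit speed is v₁ = √(μ/r₁) = 1.93718 km/s.
On the transfer ellipse at r₁, vis-viva equation gives v_a = √[μ(2/r₁ − 1/a_t)] = 1.52233 km/s.
First burn Δv₁ = |v_a − v₁| = 0.41485 km/s.
At r₂, v₂ = √(μ/r₂) = 2.89838 km/s.
Transfer-orbit speed at r₂: v_p = √[μ(2/r₂ − 1/a_t)] = 3.40784 km/s.
Second burn Δv₂ = |v₂ − v_p| = 0.50946 km/s.
Δv = Δv₁ + Δv₂ = 0.41485 + 0.50946 = 0.9243 km/s.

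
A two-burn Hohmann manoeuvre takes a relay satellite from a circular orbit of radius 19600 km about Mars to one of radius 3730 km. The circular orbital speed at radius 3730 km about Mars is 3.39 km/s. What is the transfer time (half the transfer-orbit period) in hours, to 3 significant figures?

t = 5.31 hours

From the circular-orbit relation v² = μ/r at r = 3730 km: μ = v²r = (3.39)² × 3730 = 42865.5 km³/s².
The Hohmann ellipse has a_t = (r₁ + r₂)/2 = 11665 km.
Transfer time t = π√(a_t³/μ) = π√((11665)³ / 42865.5) = 19120 s.
Converting: 19120 s ÷ 3600 s/hour = 5.31 hours.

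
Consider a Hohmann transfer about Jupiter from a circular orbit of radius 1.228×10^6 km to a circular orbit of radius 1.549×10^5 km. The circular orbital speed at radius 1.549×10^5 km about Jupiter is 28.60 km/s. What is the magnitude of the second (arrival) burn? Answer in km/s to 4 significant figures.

Δv₂ = 9.514 km/s

From the circular-orbit relation v² = μ/r at r = 1.549×10^5 km: μ = v²r = (28.60)² × 1.549×10^5 = 1.26702×10^8 km³/s².
The Hohmann ellipse has a_t = (r₁ + r₂)/2 = 6.9145×10^5 km.
Circular speed at r = 1.549×10^5 km: v_c = √(μ/r) = 28.600 km/s.
Transfer-orbit speed at the same r (vis-viva, a = a_t): v_t = √[μ(2/r − 1/a_t)] = 38.114 km/s.
Δv₂ = |v_t − v_c| = |38.114 − 28.600| = 9.514 km/s.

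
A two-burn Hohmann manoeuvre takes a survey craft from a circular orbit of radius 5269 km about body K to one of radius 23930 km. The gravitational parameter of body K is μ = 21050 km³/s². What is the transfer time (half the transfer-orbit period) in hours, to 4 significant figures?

t = 10.61 hours

The Hohmann ellipse has a_t = (r₁ + r₂)/2 = 14599.5 km.
Transfer time t = π√(a_t³/μ) = π√((14599.5)³ / 21050) = 38200 s.
Converting: 38200 s ÷ 3600 s/hour = 10.61 hours.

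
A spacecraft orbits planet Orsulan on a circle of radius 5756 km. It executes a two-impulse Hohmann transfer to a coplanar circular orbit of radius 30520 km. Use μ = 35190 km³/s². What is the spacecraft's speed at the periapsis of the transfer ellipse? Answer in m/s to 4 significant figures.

The Hohmann ellipse has a_t = (r₁ + r₂)/2 = 18138 km.
At periapsis, r = 5756 km.
Applying v² = μ(2/r − 1/a_t): v = 3.207 km/s.

v = 3207 m/s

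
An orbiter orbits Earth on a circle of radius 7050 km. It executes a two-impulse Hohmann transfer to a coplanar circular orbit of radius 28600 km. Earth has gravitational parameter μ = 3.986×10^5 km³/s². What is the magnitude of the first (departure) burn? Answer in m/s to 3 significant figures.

Semi-major axis of the transfer orbit: a_t = (7050 + 28600)/2 = 17825 km.
Circular speed at r = 7050 km: v_c = √(μ/r) = 7.5192 km/s.
Vis-viva on the transfer ellipse at r = 7050 km gives v_t = √[μ(2/r − 1/a_t)] = 9.5245 km/s.
Δv₁ = |v_t − v_c| = |9.5245 − 7.5192| = 2.005 km/s.

Δv₁ = 2010 m/s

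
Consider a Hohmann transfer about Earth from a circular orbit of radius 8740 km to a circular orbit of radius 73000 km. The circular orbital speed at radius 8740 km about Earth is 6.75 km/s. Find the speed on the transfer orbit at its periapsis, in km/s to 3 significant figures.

From the circular-orbit relation v² = μ/r at r = 8740 km: μ = v²r = (6.75)² × 8740 = 3.98216×10^5 km³/s².
The Hohmann ellipse has a_t = (r₁ + r₂)/2 = 40870 km.
At periapsis, r = 8740 km.
Applying v² = μ(2/r − 1/a_t): v = 9.021 km/s.

v = 9.02 km/s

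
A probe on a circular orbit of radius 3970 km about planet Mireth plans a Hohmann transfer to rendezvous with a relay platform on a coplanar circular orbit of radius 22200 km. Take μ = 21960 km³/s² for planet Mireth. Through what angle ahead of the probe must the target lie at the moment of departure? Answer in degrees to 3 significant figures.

Semi-major axis of the transfer orbit: a_t = (3970 + 22200)/2 = 13085 km.
Transfer time t = π√(a_t³/μ) = 31732 s.
The target's mean motion on its circular orbit is ω₂ = √(μ/r₂³) = 4.4801×10^-5 rad/s.
Angle swept by the target during transfer: ω₂·t = 1.4216 rad = 81.452°.
Arrival is 180° from departure on the ellipse, so φ = 180° − 81.452° = 98.5°.

φ = 98.5°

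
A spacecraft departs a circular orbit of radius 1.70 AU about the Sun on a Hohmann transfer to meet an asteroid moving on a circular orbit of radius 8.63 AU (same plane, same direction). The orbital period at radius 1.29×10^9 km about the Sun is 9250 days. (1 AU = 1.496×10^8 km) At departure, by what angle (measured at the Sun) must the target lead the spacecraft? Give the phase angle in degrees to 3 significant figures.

From Kepler's third law T² = 4π²r³/μ at r = 1.29×10^9 km, T = 9250 days = 9250 × 86400 s = 7.992×10^8 s: μ = 4π²r³/T² = 1.32684×10^11 km³/s².
In km: r₁ = 1.70 × 1.496×10^8 = 2.5432×10^8 km; r₂ = 8.63 × 1.496×10^8 = 1.291048×10^9 km.
The Hohmann ellipse has a_t = (r₁ + r₂)/2 = 7.72684×10^8 km.
Transfer time t = π√(a_t³/μ) = 1.8524×10^8 s.
Target angular speed ω₂ = √(μ/r₂³) = 7.8523×10^-9 rad/s.
Angle swept by the target during transfer: ω₂·t = 1.4546 rad = 83.34°.
The spacecraft traverses 180° on the transfer ellipse, so the target must lead by 180° − 83.34° = 96.7°.

φ = 96.7°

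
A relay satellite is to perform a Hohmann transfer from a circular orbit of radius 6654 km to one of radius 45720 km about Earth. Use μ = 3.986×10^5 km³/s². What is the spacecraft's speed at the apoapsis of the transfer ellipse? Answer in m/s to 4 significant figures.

Transfer-ellipse semi-major axis a_t = (r₁ + r₂)/2 = (6654 + 45720)/2 = 26187 km.
The apoapsis of the transfer ellipse is at r = 45720 km.
Applying v² = μ(2/r − 1/a_t): v = 1.488 km/s.

v = 1488 m/s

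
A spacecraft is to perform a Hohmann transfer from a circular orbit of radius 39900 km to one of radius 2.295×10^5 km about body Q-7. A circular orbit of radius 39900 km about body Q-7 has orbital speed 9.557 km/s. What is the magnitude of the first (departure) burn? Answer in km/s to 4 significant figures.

From the circular-orbit relation v² = μ/r at r = 39900 km: μ = v²r = (9.557)² × 39900 = 3.64432×10^6 km³/s².
The Hohmann ellipse has a_t = (r₁ + r₂)/2 = 1.347×10^5 km.
On the circular orbit at r = 39900 km, v_c = √(μ/r) = 9.5570 km/s.
Vis-viva on the transfer ellipse at r = 39900 km gives v_t = √[μ(2/r − 1/a_t)] = 12.475 km/s.
Δv₁ = |v_t − v_c| = |12.475 − 9.5570| = 2.918 km/s.

Δv₁ = 2.918 km/s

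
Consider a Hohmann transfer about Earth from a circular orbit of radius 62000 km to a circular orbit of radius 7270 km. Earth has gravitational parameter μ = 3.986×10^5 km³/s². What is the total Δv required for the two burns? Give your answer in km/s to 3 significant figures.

The Hohmann ellipse has a_t = (r₁ + r₂)/2 = 34635 km.
Circular speed at r₁: v₁ = √(μ/r₁) = √(3.986×10^5/62000) = 2.536 km/s.
Transfer-orbit speed at r₁ (vis-viva): v_a = √[μ(2/r₁ − 1/a_t)] = 1.162 km/s.
First burn Δv₁ = |v_a − v₁| = 1.374 km/s.
Circular speed at r₂: v₂ = √(μ/r₂) = 7.405 km/s.
Transfer-orbit speed at r₂: v_p = √[μ(2/r₂ − 1/a_t)] = 9.907 km/s.
Second burn Δv₂ = |v₂ − v_p| = 2.502 km/s.
Total Δv = Δv₁ + Δv₂ = 3.876 km/s.

Δv = 3.88 km/s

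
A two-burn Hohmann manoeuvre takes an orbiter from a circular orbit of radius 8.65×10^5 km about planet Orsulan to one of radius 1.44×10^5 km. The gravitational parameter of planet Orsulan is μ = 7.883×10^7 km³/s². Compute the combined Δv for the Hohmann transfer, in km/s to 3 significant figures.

The Hohmann ellipse has a_t = (r₁ + r₂)/2 = 5.045×10^5 km.
Circular speed at r₁: v₁ = √(μ/r₁) = √(7.883×10^7/8.650×10^5) = 9.546358 km/s.
Transfer-orbit speed at r₁ (vis-viva): v_a = √[μ(2/r₁ − 1/a_t)] = 5.100214 km/s.
First burn Δv₁ = |v_a − v₁| = 4.4461 km/s.
At r₂, v₂ = √(μ/r₂) = 23.3972 km/s.
Transfer-orbit speed at r₂: v_p = √[μ(2/r₂ − 1/a_t)] = 30.6367 km/s.
Second burn Δv₂ = |v₂ − v_p| = 7.2395 km/s.
Δv = Δv₁ + Δv₂ = 4.4461 + 7.2395 = 11.69 km/s.

Δv = 11.7 km/s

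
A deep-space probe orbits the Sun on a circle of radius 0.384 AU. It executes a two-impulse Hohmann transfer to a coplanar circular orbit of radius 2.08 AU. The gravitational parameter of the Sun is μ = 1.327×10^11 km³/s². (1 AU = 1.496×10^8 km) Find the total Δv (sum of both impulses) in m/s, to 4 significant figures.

In km: r₁ = 0.384 × 1.496×10^8 = 5.74464×10^7 km; r₂ = 2.08 × 1.496×10^8 = 3.11168×10^8 km.
The Hohmann ellipse has a_t = (r₁ + r₂)/2 = 1.843072×10^8 km.
Circular speed at r₁: v₁ = √(μ/r₁) = √(1.327×10^11/5.74464×10^7) = 48.06 km/s.
Transfer-orbit speed at r₁ (v² = μ(2/r − 1/a)): v_p = √[μ(2/r₁ − 1/a_t)] = 62.45 km/s.
First burn Δv₁ = |v_p − v₁| = 14.39 km/s.
Circular speed at r₂: v₂ = √(μ/r₂) = 20.651 km/s.
Transfer-orbit speed at r₂: v_a = √[μ(2/r₂ − 1/a_t)] = 11.529 km/s.
Second burn Δv₂ = |v₂ − v_a| = 9.122 km/s.
Δv = Δv₁ + Δv₂ = 14.39 + 9.122 = 23.51 km/s.

Δv = 23510 m/s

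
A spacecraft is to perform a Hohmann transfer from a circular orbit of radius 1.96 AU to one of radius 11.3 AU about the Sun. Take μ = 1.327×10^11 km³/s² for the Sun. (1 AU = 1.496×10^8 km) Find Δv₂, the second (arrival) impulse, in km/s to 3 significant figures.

Δv₂ = 4.04 km/s

In km: r₁ = 1.96 × 1.496×10^8 = 2.93216×10^8 km; r₂ = 11.3 × 1.496×10^8 = 1.69048×10^9 km.
Transfer-ellipse semi-major axis a_t = (r₁ + r₂)/2 = (2.93216×10^8 + 1.69048×10^9)/2 = 9.91848×10^8 km.
Circular speed at r = 1.69048×10^9 km: v_c = √(μ/r) = 8.860 km/s.
Vis-viva on the transfer ellipse at r = 1.69048×10^9 km gives v_t = √[μ(2/r − 1/a_t)] = 4.817 km/s.
Δv₂ = |v_t − v_c| = |4.817 − 8.860| = 4.043 km/s.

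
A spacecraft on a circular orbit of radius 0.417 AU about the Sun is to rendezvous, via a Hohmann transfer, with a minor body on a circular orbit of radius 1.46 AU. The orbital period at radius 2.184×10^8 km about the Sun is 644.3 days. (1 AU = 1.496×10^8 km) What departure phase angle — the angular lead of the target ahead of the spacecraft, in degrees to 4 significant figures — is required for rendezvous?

φ = 87.23°

From Kepler's third law T² = 4π²r³/μ at r = 2.184×10^8 km, T = 644.3 days = 644.3 × 86400 s = 5.566752×10^7 s: μ = 4π²r³/T² = 1.32713×10^11 km³/s².
In km: r₁ = 0.417 × 1.496×10^8 = 6.23832×10^7 km; r₂ = 1.46 × 1.496×10^8 = 2.18416×10^8 km.
Transfer-ellipse semi-major axis a_t = (r₁ + r₂)/2 = (6.23832×10^7 + 2.18416×10^8)/2 = 1.403996×10^8 km.
Transfer time t = π√(a_t³/μ) = 1.4346×10^7 s.
The target's mean motion on its circular orbit is ω₂ = √(μ/r₂³) = 1.1286×10^-7 rad/s.
Angle swept by the target during transfer: ω₂·t = 1.6191 rad = 92.77°.
The spacecraft traverses 180° on the transfer ellipse, so the target must lead by 180° − 92.77° = 87.23°.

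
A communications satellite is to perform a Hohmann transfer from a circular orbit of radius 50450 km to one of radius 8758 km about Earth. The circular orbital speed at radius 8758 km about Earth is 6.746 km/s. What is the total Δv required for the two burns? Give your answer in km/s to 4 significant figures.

Δv = 3.342 km/s

From the circular-orbit relation v² = μ/r at r = 8758 km: μ = v²r = (6.746)² × 8758 = 3.98564×10^5 km³/s².
The Hohmann ellipse has a_t = (r₁ + r₂)/2 = 29604 km.
At r₁ the circular-orbit speed is v₁ = √(μ/r₁) = 2.811 km/s.
On the transfer ellipse at r₁, vis-viva equation gives v_a = √[μ(2/r₁ − 1/a_t)] = 1.529 km/s.
First burn Δv₁ = |v_a − v₁| = 1.282 km/s.
Circular speed at r₂: v₂ = √(μ/r₂) = 6.746 km/s.
Transfer-orbit speed at r₂: v_p = √[μ(2/r₂ − 1/a_t)] = 8.806 km/s.
Second burn Δv₂ = |v₂ − v_p| = 2.060 km/s.
Δv = Δv₁ + Δv₂ = 1.282 + 2.060 = 3.342 km/s.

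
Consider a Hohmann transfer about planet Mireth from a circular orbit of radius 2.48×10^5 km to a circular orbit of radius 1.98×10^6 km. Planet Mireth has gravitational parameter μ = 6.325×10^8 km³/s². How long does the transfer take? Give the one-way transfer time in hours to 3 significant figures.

t = 40.8 hours

Transfer-ellipse semi-major axis a_t = (r₁ + r₂)/2 = (2.480×10^5 + 1.980×10^6)/2 = 1.114×10^6 km.
Half the transfer-orbit period gives t = π√(a_t³/μ) = 1.469×10^5 s.
Converting: 1.469×10^5 s ÷ 3600 s/hour = 40.8 hours.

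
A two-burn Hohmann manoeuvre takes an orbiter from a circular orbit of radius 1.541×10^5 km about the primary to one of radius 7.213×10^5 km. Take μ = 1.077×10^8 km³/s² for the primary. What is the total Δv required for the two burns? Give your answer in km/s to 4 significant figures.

The Hohmann ellipse has a_t = (r₁ + r₂)/2 = 4.377×10^5 km.
At r₁ the circular-orbit speed is v₁ = √(μ/r₁) = 26.43666 km/s.
Transfer-orbit speed at r₁ (vis-viva equation): v_p = √[μ(2/r₁ − 1/a_t)] = 33.93722 km/s.
First burn Δv₁ = |v_p − v₁| = 7.501 km/s.
At r₂, v₂ = √(μ/r₂) = 12.219 km/s.
Transfer-orbit speed at r₂: v_a = √[μ(2/r₂ − 1/a_t)] = 7.2504 km/s.
Second burn Δv₂ = |v₂ − v_a| = 4.969 km/s.
Δv = Δv₁ + Δv₂ = 7.501 + 4.969 = 12.47 km/s.

Δv = 12.47 km/s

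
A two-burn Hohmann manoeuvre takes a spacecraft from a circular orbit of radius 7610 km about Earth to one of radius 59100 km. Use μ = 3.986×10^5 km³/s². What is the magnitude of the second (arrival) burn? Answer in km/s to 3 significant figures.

Δv₂ = 1.36 km/s

The Hohmann ellipse has a_t = (r₁ + r₂)/2 = 33355 km.
On the circular orbit at r = 59100 km, v_c = √(μ/r) = 2.597 km/s.
Vis-viva on the transfer ellipse at r = 59100 km gives v_t = √[μ(2/r − 1/a_t)] = 1.240 km/s.
Δv₂ = |v_t − v_c| = |1.240 − 2.597| = 1.357 km/s.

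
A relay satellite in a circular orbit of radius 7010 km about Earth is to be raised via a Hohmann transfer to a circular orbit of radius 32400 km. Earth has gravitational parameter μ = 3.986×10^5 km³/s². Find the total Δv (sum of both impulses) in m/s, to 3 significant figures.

The Hohmann ellipse has a_t = (r₁ + r₂)/2 = 19705 km.
Circular speed at r₁: v₁ = √(μ/r₁) = √(3.986×10^5/7010) = 7.5407 km/s.
On the transfer ellipse at r₁, vis-viva gives v_p = √[μ(2/r₁ − 1/a_t)] = 9.6693 km/s.
First burn Δv₁ = |v_p − v₁| = 2.129 km/s.
Circular speed at r₂: v₂ = √(μ/r₂) = 3.507 km/s.
Transfer-orbit speed at r₂: v_a = √[μ(2/r₂ − 1/a_t)] = 2.092 km/s.
Second burn Δv₂ = |v₂ − v_a| = 1.415 km/s.
Total Δv = Δv₁ + Δv₂ = 3.544 km/s.

Δv = 3540 m/s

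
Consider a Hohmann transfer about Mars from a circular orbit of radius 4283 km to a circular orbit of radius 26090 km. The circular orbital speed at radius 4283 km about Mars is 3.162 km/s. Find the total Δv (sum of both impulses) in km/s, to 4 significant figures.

Δv = 1.583 km/s

From the circular-orbit relation v² = μ/r at r = 4283 km: μ = v²r = (3.162)² × 4283 = 42822.5 km³/s².
Semi-major axis of the transfer orbit: a_t = (4283 + 26090)/2 = 15186.5 km.
At r₁ the circular-orbit speed is v₁ = √(μ/r₁) = 3.1620 km/s.
On the transfer ellipse at r₁, vis-viva equation gives v_p = √[μ(2/r₁ − 1/a_t)] = 4.1445 km/s.
First burn Δv₁ = |v_p − v₁| = 0.9825 km/s.
Circular speed at r₂: v₂ = √(μ/r₂) = 1.28115 km/s.
Transfer-orbit speed at r₂: v_a = √[μ(2/r₂ − 1/a_t)] = 0.680368 km/s.
Second burn Δv₂ = |v₂ − v_a| = 0.6008 km/s.
Δv = Δv₁ + Δv₂ = 0.9825 + 0.6008 = 1.583 km/s.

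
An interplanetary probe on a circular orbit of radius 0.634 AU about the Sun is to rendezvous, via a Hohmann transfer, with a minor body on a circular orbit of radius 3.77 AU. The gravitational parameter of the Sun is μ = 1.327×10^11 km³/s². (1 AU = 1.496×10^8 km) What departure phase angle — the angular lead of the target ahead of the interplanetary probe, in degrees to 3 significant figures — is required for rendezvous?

In km: r₁ = 0.634 × 1.496×10^8 = 9.48464×10^7 km; r₂ = 3.77 × 1.496×10^8 = 5.63992×10^8 km.
Semi-major axis of the transfer orbit: a_t = (9.48464×10^7 + 5.63992×10^8)/2 = 3.294192×10^8 km.
The half-period of the transfer ellipse is t = π√(a_t³/μ) = 5.15630×10^7 s.
The target's mean motion on its circular orbit is ω₂ = √(μ/r₂³) = 2.71973×10^-8 rad/s.
Angle swept by the target during transfer: ω₂·t = 1.402374 rad = 80.3501°.
Arrival is 180° from departure on the ellipse, so φ = 180° − 80.3501° = 99.6°.

φ = 99.6°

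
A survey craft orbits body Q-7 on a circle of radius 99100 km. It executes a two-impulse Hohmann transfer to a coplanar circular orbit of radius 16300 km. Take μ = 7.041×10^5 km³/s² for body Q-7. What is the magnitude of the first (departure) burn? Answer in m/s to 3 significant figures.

Δv₁ = 1250 m/s

Semi-major axis of the transfer orbit: a_t = (99100 + 16300)/2 = 57700 km.
On the circular orbit at r = 99100 km, v_c = √(μ/r) = 2.666 km/s.
Transfer-orbit speed at the same r (vis-viva, a = a_t): v_t = √[μ(2/r − 1/a_t)] = 1.417 km/s.
Δv₁ = |v_t − v_c| = |1.417 − 2.666| = 1.249 km/s.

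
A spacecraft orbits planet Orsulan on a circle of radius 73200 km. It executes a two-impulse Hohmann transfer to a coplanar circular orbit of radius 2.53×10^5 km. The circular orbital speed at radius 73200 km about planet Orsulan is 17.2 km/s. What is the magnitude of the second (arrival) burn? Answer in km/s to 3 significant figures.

Δv₂ = 3.05 km/s

From the circular-orbit relation v² = μ/r at r = 73200 km: μ = v²r = (17.2)² × 73200 = 2.16555×10^7 km³/s².
Semi-major axis of the transfer orbit: a_t = (73200 + 2.530×10^5)/2 = 1.631×10^5 km.
On the circular orbit at r = 2.530×10^5 km, v_c = √(μ/r) = 9.252 km/s.
Vis-viva on the transfer ellipse at r = 2.530×10^5 km gives v_t = √[μ(2/r − 1/a_t)] = 6.198 km/s.
Δv₂ = |v_t − v_c| = |6.198 − 9.252| = 3.054 km/s.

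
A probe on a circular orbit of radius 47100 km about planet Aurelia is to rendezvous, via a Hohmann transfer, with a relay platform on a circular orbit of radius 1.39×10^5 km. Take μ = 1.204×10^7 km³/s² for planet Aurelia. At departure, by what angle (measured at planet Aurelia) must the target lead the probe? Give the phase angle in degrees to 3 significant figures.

Transfer-ellipse semi-major axis a_t = (r₁ + r₂)/2 = (47100 + 1.390×10^5)/2 = 93050 km.
Transfer time t = π√(a_t³/μ) = 25699 s.
Target angular speed ω₂ = √(μ/r₂³) = 6.6956×10^-5 rad/s.
Angle swept by the target during transfer: ω₂·t = 1.7207 rad = 98.59°.
The probe traverses 180° on the transfer ellipse, so the target must lead by 180° − 98.59° = 81.4°.

φ = 81.4°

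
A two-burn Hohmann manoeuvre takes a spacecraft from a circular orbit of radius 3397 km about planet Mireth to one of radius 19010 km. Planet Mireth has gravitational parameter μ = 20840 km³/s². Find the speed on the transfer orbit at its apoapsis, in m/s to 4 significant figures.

v = 576.5 m/s

Semi-major axis of the transfer orbit: a_t = (3397 + 19010)/2 = 11203.5 km.
The apoapsis of the transfer ellipse is at r = 19010 km.
Vis-viva: v = √[μ(2/r − 1/a_t)] = √[20840 × (2/19010 − 1/11203.5)] = 0.5765 km/s.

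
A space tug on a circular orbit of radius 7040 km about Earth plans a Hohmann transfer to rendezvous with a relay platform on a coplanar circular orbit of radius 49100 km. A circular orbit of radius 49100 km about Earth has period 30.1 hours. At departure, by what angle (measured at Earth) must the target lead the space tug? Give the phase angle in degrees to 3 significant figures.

From Kepler's third law T² = 4π²r³/μ at r = 49100 km, T = 30.1 hours = 30.1 × 3600 s = 1.0836×10^5 s: μ = 4π²r³/T² = 3.97985×10^5 km³/s².
Semi-major axis of the transfer orbit: a_t = (7040 + 49100)/2 = 28070 km.
The half-period of the transfer ellipse is t = π√(a_t³/μ) = 23420 s.
The target's mean motion on its circular orbit is ω₂ = √(μ/r₂³) = 5.798×10^-5 rad/s.
Angle swept by the target during transfer: ω₂·t = 1.358 rad = 77.81°.
Arrival is 180° from departure on the ellipse, so φ = 180° − 77.81° = 102°.

φ = 102°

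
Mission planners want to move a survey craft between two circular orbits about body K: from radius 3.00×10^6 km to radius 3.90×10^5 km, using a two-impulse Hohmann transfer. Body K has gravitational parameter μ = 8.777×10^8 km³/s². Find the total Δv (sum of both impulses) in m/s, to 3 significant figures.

Δv = 24600 m/s

The Hohmann ellipse has a_t = (r₁ + r₂)/2 = 1.695×10^6 km.
At r₁ the circular-orbit speed is v₁ = √(μ/r₁) = 17.105 km/s.
Transfer-orbit speed at r₁ (vis-viva equation): v_a = √[μ(2/r₁ − 1/a_t)] = 8.2046 km/s.
First burn Δv₁ = |v_a − v₁| = 8.900 km/s.
At r₂, v₂ = √(μ/r₂) = 47.44 km/s.
Transfer-orbit speed at r₂: v_p = √[μ(2/r₂ − 1/a_t)] = 63.11 km/s.
Second burn Δv₂ = |v₂ − v_p| = 15.67 km/s.
Δv = Δv₁ + Δv₂ = 8.900 + 15.67 = 24.57 km/s.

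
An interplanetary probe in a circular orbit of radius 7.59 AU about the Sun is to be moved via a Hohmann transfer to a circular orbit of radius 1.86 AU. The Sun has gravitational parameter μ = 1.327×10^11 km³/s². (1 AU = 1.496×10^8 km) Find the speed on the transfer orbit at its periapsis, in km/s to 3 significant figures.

In km: r₁ = 7.59 × 1.496×10^8 = 1.135464×10^9 km; r₂ = 1.86 × 1.496×10^8 = 2.78256×10^8 km.
Semi-major axis of the transfer orbit: a_t = (1.135464×10^9 + 2.78256×10^8)/2 = 7.0686×10^8 km.
The periapsis of the transfer ellipse is at r = 2.78256×10^8 km.
Applying v² = μ(2/r − 1/a_t): v = 27.68 km/s.

v = 27.7 km/s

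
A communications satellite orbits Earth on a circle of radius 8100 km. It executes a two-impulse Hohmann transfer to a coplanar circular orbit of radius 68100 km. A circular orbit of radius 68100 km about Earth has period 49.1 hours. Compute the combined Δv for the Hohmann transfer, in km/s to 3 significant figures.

Δv = 3.67 km/s

From Kepler's third law T² = 4π²r³/μ at r = 68100 km, T = 49.1 hours = 49.1 × 3600 s = 1.7676×10^5 s: μ = 4π²r³/T² = 3.99055×10^5 km³/s².
Transfer-ellipse semi-major axis a_t = (r₁ + r₂)/2 = (8100 + 68100)/2 = 38100 km.
Circular speed at r₁: v₁ = √(μ/r₁) = √(3.99055×10^5/8100) = 7.019 km/s.
On the transfer ellipse at r₁, vis-viva gives v_p = √[μ(2/r₁ − 1/a_t)] = 9.384 km/s.
First burn Δv₁ = |v_p − v₁| = 2.365 km/s.
At r₂, v₂ = √(μ/r₂) = 2.421 km/s.
Transfer-orbit speed at r₂: v_a = √[μ(2/r₂ − 1/a_t)] = 1.116 km/s.
Second burn Δv₂ = |v₂ − v_a| = 1.305 km/s.
Δv = Δv₁ + Δv₂ = 2.365 + 1.305 = 3.670 km/s.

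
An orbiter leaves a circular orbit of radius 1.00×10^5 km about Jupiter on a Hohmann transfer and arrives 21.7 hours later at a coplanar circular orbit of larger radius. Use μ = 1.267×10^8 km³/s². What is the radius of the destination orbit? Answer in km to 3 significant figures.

r₂ = 7.56×10^5 km

Transfer time t = 21.7 hours = 78120 s, and t = π√(a_t³/μ).
So a_t = (μ t²/π²)^(1/3) = (1.267×10^8 × (78120)² / π²)^(1/3) = 4.2789×10^5 km.
Since a_t = (r₁ + r₂)/2, r₂ = 2a_t − r₁ = 2×4.2789×10^5 − 1.000×10^5 = 7.5578×10^5 km.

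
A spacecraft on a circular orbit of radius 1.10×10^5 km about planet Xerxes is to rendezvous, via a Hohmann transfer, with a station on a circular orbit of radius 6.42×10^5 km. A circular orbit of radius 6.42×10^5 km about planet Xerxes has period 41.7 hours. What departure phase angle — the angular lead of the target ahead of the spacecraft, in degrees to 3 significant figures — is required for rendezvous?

From Kepler's third law T² = 4π²r³/μ at r = 6.42×10^5 km, T = 41.7 hours = 41.7 × 3600 s = 1.5012×10^5 s: μ = 4π²r³/T² = 4.63541×10^8 km³/s².
The Hohmann ellipse has a_t = (r₁ + r₂)/2 = 3.760×10^5 km.
The half-period of the transfer ellipse is t = π√(a_t³/μ) = 33642 s.
The target's mean motion on its circular orbit is ω₂ = √(μ/r₂³) = 4.1854×10^-5 rad/s.
Angle swept by the target during transfer: ω₂·t = 1.4081 rad = 80.68°.
Arrival is 180° from departure on the ellipse, so φ = 180° − 80.68° = 99.3°.

φ = 99.3°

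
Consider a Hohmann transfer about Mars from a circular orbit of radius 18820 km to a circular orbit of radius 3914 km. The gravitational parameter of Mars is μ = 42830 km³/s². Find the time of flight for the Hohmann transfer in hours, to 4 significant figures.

t = 5.110 hours

Transfer-ellipse semi-major axis a_t = (r₁ + r₂)/2 = (18820 + 3914)/2 = 11367 km.
Transfer time t = π√(a_t³/μ) = π√((11367)³ / 42830) = 18397 s.
Converting: 18397 s ÷ 3600 s/hour = 5.110 hours.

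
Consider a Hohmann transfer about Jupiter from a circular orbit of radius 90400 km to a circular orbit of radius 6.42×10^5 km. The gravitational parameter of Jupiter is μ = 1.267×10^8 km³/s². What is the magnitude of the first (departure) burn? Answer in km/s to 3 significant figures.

Δv₁ = 12.1 km/s

Transfer-ellipse semi-major axis a_t = (r₁ + r₂)/2 = (90400 + 6.420×10^5)/2 = 3.662×10^5 km.
On the circular orbit at r = 90400 km, v_c = √(μ/r) = 37.44 km/s.
Vis-viva on the transfer ellipse at r = 90400 km gives v_t = √[μ(2/r − 1/a_t)] = 49.57 km/s.
Δv₁ = |v_t − v_c| = |49.57 − 37.44| = 12.13 km/s.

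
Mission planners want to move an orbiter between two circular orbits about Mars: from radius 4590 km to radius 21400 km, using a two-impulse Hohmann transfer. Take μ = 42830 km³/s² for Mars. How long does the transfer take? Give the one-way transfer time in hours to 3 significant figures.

Transfer-ellipse semi-major axis a_t = (r₁ + r₂)/2 = (4590 + 21400)/2 = 12995 km.
By Kepler's third law the transfer-orbit period is T = 2π√(a_t³/μ), so t = T/2 = 22490 s.
Converting: 22490 s ÷ 3600 s/hour = 6.25 hours.

t = 6.25 hours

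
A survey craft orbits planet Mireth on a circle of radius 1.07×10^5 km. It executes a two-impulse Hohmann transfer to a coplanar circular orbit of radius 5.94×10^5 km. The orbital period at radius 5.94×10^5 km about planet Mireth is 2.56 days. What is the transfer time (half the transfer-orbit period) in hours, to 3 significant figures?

From Kepler's third law T² = 4π²r³/μ at r = 5.94×10^5 km, T = 2.56 days = 2.56 × 86400 s = 2.21184×10^5 s: μ = 4π²r³/T² = 1.69126×10^8 km³/s².
Transfer-ellipse semi-major axis a_t = (r₁ + r₂)/2 = (1.070×10^5 + 5.940×10^5)/2 = 3.505×10^5 km.
Transfer time t = π√(a_t³/μ) = π√((3.505×10^5)³ / 1.69126×10^8) = 50130 s.
Converting: 50130 s ÷ 3600 s/hour = 13.9 hours.

t = 13.9 hours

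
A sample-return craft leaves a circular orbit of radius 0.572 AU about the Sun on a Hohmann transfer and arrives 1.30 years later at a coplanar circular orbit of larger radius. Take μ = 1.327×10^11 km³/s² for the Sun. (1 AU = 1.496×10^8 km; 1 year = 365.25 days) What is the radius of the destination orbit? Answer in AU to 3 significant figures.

In km: r₁ = 0.572 × 1.496×10^8 = 8.55712×10^7 km.
Transfer time t = 1.30 years × 365.25 × 86400 s = 4.102488×10^7 s, and t = π√(a_t³/μ).
So a_t = (μ t²/π²)^(1/3) = (1.327×10^11 × (4.102488×10^7)² / π²)^(1/3) = 2.8285×10^8 km.
Since a_t = (r₁ + r₂)/2, r₂ = 2a_t − r₁ = 2×2.8285×10^8 − 8.55712×10^7 = 4.801288×10^8 km.
In AU: r₂ = 4.801288×10^8 / 1.496×10^8 = 3.21 AU.

r₂ = 3.21 AU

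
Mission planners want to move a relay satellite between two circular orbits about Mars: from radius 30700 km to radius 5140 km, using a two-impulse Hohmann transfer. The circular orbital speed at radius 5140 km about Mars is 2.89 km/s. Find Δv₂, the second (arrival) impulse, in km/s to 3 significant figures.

Δv₂ = 0.893 km/s

From the circular-orbit relation v² = μ/r at r = 5140 km: μ = v²r = (2.89)² × 5140 = 42929.8 km³/s².
Transfer-ellipse semi-major axis a_t = (r₁ + r₂)/2 = (30700 + 5140)/2 = 17920 km.
On the circular orbit at r = 5140 km, v_c = √(μ/r) = 2.8900 km/s.
Transfer-orbit speed at the same r (vis-viva, a = a_t): v_t = √[μ(2/r − 1/a_t)] = 3.7827 km/s.
Δv₂ = |v_t − v_c| = |3.7827 − 2.8900| = 0.8927 km/s.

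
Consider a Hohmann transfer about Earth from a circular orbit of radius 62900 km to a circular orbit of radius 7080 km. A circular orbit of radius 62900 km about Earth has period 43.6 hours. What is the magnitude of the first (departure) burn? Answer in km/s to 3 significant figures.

Δv₁ = 1.39 km/s

From Kepler's third law T² = 4π²r³/μ at r = 62900 km, T = 43.6 hours = 43.6 × 3600 s = 1.5696×10^5 s: μ = 4π²r³/T² = 3.98780×10^5 km³/s².
The Hohmann ellipse has a_t = (r₁ + r₂)/2 = 34990 km.
On the circular orbit at r = 62900 km, v_c = √(μ/r) = 2.518 km/s.
Vis-viva on the transfer ellipse at r = 62900 km gives v_t = √[μ(2/r − 1/a_t)] = 1.133 km/s.
Δv₁ = |v_t − v_c| = |1.133 − 2.518| = 1.385 km/s.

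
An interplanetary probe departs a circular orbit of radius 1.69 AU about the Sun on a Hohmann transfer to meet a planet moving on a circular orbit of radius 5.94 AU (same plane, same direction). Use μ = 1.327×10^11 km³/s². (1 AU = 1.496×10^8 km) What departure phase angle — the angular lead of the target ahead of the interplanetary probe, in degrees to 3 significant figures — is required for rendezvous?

φ = 87.4°

In km: r₁ = 1.69 × 1.496×10^8 = 2.52824×10^8 km; r₂ = 5.94 × 1.496×10^8 = 8.88624×10^8 km.
The Hohmann ellipse has a_t = (r₁ + r₂)/2 = 5.70724×10^8 km.
Transfer time t = π√(a_t³/μ) = 1.17585×10^8 s.
The target's mean motion on its circular orbit is ω₂ = √(μ/r₂³) = 1.37518×10^-8 rad/s.
Angle swept by the target during transfer: ω₂·t = 1.61701 rad = 92.648°.
Arrival is 180° from departure on the ellipse, so φ = 180° − 92.648° = 87.4°.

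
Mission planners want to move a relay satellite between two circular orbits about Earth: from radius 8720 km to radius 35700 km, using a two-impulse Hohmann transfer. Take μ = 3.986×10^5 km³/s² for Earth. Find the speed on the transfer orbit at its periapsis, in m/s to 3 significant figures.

v = 8570 m/s

The Hohmann ellipse has a_t = (r₁ + r₂)/2 = 22210 km.
At periapsis, r = 8720 km.
Vis-viva: v = √[μ(2/r − 1/a_t)] = √[3.986×10^5 × (2/8720 − 1/22210)] = 8.572 km/s.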